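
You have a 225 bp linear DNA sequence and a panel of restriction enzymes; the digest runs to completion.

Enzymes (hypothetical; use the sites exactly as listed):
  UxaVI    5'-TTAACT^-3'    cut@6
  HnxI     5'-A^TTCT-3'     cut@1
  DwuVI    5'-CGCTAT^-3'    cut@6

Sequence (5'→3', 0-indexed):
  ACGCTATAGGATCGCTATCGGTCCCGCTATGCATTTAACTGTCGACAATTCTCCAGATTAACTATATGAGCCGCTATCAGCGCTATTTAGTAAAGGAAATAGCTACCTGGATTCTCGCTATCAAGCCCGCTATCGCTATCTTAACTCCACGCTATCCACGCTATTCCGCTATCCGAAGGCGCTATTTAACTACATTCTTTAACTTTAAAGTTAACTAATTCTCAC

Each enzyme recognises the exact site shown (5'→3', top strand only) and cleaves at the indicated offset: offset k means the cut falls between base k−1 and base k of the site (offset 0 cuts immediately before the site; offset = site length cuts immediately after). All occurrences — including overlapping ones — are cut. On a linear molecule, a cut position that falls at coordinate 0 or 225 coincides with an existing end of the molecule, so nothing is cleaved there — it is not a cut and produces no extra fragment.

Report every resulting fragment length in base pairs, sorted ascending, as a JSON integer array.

Site scan:
  UxaVI TTAACT/6: at [34, 57, 140, 185, 198, 210] ⇒ [40, 63, 146, 191, 204, 216]
  HnxI ATTCT/1: at [47, 110, 193, 217] ⇒ [48, 111, 194, 218]
  DwuVI CGCTAT/6: at [1, 12, 24, 71, 80, 115, 127, 133, 149, 158, 166, 179] ⇒ [7, 18, 30, 77, 86, 121, 133, 139, 155, 164, 172, 185]

Pooled cuts: [7, 18, 30, 40, 48, 63, 77, 86, 111, 121, 133, 139, 146, 155, 164, 172, 185, 191, 194, 204, 216, 218]

Fragments:
  [0,7): 7 bp
  [7,18): 11 bp
  [18,30): 12 bp
  [30,40): 10 bp
  [40,48): 8 bp
  [48,63): 15 bp
  [63,77): 14 bp
  [77,86): 9 bp
  [86,111): 25 bp
  [111,121): 10 bp
  [121,133): 12 bp
  [133,139): 6 bp
  [139,146): 7 bp
  [146,155): 9 bp
  [155,164): 9 bp
  [164,172): 8 bp
  [172,185): 13 bp
  [185,191): 6 bp
  [191,194): 3 bp
  [194,204): 10 bp
  [204,216): 12 bp
  [216,218): 2 bp
  [218,225): 7 bp

[2,3,6,6,7,7,7,8,8,9,9,9,10,10,10,11,12,12,12,13,14,15,25]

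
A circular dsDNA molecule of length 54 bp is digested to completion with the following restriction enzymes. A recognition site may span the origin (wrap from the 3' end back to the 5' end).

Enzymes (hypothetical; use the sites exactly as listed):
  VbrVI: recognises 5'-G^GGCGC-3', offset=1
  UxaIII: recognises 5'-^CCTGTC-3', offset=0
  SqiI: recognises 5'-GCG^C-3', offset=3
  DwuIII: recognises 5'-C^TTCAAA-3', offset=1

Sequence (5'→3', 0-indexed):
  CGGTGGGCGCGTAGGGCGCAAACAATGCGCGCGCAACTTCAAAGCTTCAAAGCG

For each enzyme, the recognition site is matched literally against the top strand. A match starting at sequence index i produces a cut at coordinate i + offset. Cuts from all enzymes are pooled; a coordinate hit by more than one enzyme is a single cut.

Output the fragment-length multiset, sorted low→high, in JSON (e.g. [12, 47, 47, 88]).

Site scan:
  VbrVI (GGGCGC, off=1): starts [4, 13] → cuts [5, 14]
  UxaIII (CCTGTC, off=0): no sites
  SqiI (GCGC, off=3): starts [6, 15, 26, 28, 30, 51] → cuts [0, 9, 18, 29, 31, 33]
  DwuIII (CTTCAAA, off=1): starts [36, 44] → cuts [37, 45]

Pooled cuts: [0, 5, 9, 14, 18, 29, 31, 33, 37, 45]

Fragment lengths:
  0→5: 5 bp
  5→9: 4 bp
  9→14: 5 bp
  14→18: 4 bp
  18→29: 11 bp
  29→31: 2 bp
  31→33: 2 bp
  33→37: 4 bp
  37→45: 8 bp
  45→0 (wrap): 54-45+0 = 9 bp

[2,2,4,4,4,5,5,8,9,11]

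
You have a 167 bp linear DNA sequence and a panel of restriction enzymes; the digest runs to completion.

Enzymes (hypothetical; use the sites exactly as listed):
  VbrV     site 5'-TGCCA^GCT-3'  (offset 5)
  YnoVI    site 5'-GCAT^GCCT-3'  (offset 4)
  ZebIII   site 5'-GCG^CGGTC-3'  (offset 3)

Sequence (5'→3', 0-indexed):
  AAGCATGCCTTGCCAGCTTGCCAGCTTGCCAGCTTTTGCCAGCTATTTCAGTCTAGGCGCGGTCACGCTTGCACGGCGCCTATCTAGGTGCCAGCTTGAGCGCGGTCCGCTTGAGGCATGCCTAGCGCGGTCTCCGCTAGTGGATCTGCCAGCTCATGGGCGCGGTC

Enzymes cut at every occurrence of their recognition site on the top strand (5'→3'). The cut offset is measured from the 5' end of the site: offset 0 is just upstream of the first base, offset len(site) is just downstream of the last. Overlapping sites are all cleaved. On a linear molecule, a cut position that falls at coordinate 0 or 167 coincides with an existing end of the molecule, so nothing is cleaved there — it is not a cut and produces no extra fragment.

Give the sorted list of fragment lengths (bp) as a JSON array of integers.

Scan for sites:
  VbrV (TGCCAGCT, off=5): starts [10, 18, 26, 36, 88, 146] → cuts [15, 23, 31, 41, 93, 151]
  YnoVI (GCATGCCT, off=4): starts [2, 115] → cuts [6, 119]
  ZebIII (GCGCGGTC, off=3): starts [56, 99, 124, 159] → cuts [59, 102, 127, 162]

Pooled cuts: [6, 15, 23, 31, 41, 59, 93, 102, 119, 127, 151, 162]

Fragments:
  [0,6): 6 bp
  [6,15): 9 bp
  [15,23): 8 bp
  [23,31): 8 bp
  [31,41): 10 bp
  [41,59): 18 bp
  [59,93): 34 bp
  [93,102): 9 bp
  [102,119): 17 bp
  [119,127): 8 bp
  [127,151): 24 bp
  [151,162): 11 bp
  [162,167): 5 bp

[5,6,8,8,8,9,9,10,11,17,18,24,34]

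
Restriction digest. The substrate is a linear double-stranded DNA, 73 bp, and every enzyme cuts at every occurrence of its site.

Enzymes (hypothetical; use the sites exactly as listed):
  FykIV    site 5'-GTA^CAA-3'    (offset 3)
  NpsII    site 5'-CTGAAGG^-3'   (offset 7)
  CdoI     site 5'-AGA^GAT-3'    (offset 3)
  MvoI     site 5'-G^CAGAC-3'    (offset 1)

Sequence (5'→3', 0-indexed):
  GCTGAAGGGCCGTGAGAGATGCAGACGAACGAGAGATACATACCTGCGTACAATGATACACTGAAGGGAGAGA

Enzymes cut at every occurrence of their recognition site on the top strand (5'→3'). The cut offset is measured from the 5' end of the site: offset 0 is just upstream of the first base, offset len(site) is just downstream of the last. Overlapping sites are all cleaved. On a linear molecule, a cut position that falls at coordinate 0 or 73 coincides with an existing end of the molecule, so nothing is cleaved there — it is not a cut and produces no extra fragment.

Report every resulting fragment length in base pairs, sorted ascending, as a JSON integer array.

Site scan:
  FykIV (GTACAA, off=3): starts [47] → cuts [50]
  NpsII (CTGAAGG, off=7): starts [1, 60] → cuts [8, 67]
  CdoI (AGAGAT, off=3): starts [14, 31] → cuts [17, 34]
  MvoI (GCAGAC, off=1): starts [20] → cuts [21]

Pooled cuts: [8, 17, 21, 34, 50, 67]

Fragments:
  [0,8): 8 bp
  [8,17): 9 bp
  [17,21): 4 bp
  [21,34): 13 bp
  [34,50): 16 bp
  [50,67): 17 bp
  [67,73): 6 bp

[4,6,8,9,13,16,17]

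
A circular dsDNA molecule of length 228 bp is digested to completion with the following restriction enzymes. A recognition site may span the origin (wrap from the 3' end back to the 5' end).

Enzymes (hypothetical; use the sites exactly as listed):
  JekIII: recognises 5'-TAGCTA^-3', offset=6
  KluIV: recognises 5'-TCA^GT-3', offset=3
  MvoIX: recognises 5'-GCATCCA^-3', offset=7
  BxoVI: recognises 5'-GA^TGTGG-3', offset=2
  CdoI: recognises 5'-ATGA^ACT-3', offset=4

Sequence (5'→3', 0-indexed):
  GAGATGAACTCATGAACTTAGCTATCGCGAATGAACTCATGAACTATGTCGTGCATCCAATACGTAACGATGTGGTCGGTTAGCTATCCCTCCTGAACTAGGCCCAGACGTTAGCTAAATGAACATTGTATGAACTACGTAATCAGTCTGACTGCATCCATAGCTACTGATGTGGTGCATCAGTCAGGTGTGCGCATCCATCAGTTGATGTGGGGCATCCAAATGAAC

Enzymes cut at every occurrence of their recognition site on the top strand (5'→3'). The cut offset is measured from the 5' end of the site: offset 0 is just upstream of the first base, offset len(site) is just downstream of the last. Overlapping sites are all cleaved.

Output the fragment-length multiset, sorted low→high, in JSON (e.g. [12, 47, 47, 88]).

[3,4,5,6,8,8,9,10,11,12,12,13,14,15,16,16,17,18,31]

Scan for sites:
  JekIII TAGCTA/6: at [18, 80, 111, 160] ⇒ [24, 86, 117, 166]
  KluIV TCAGT/3: at [142, 179, 200] ⇒ [145, 182, 203]
  MvoIX GCATCCA/7: at [52, 153, 193, 214] ⇒ [59, 160, 200, 221]
  BxoVI GATGTGG/2: at [68, 168, 206] ⇒ [70, 170, 208]
  CdoI ATGAACT/4: at [3, 11, 30, 38, 129] ⇒ [7, 15, 34, 42, 133]

Pooled cuts: [7, 15, 24, 34, 42, 59, 70, 86, 117, 133, 145, 160, 166, 170, 182, 200, 203, 208, 221]

Fragments:
  7→15: 8 bp
  15→24: 9 bp
  24→34: 10 bp
  34→42: 8 bp
  42→59: 17 bp
  59→70: 11 bp
  70→86: 16 bp
  86→117: 31 bp
  117→133: 16 bp
  133→145: 12 bp
  145→160: 15 bp
  160→166: 6 bp
  166→170: 4 bp
  170→182: 12 bp
  182→200: 18 bp
  200→203: 3 bp
  203→208: 5 bp
  208→221: 13 bp
  221→7 (wrap): 228-221+7 = 14 bp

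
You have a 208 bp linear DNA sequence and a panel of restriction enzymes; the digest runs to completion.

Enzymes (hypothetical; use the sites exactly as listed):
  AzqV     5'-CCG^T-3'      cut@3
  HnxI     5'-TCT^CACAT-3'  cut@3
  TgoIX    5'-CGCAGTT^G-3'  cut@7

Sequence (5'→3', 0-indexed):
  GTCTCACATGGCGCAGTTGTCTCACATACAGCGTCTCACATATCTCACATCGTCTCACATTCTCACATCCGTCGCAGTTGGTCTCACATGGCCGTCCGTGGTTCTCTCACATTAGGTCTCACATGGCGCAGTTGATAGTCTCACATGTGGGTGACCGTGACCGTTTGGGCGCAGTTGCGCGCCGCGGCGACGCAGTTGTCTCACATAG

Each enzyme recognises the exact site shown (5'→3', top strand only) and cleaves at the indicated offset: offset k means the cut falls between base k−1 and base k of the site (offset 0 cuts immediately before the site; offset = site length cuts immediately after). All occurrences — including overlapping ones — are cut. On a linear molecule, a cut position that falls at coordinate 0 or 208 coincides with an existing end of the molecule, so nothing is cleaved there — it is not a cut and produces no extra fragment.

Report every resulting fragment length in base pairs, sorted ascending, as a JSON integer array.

[4,4,4,4,5,6,7,8,8,8,8,9,9,10,10,12,13,14,14,14,16,21]

Site scan:
  AzqV (CCGT, off=3): starts [68, 91, 95, 154, 160] → cuts [71, 94, 98, 157, 163]
  HnxI (TCTCACAT, off=3): starts [1, 19, 33, 42, 52, 60, 81, 104, 116, 138, 198] → cuts [4, 22, 36, 45, 55, 63, 84, 107, 119, 141, 201]
  TgoIX (CGCAGTTG, off=7): starts [11, 72, 126, 169, 190] → cuts [18, 79, 133, 176, 197]

Pooled cuts: [4, 18, 22, 36, 45, 55, 63, 71, 79, 84, 94, 98, 107, 119, 133, 141, 157, 163, 176, 197, 201]

Fragment lengths:
  [0,4): 4 bp
  [4,18): 14 bp
  [18,22): 4 bp
  [22,36): 14 bp
  [36,45): 9 bp
  [45,55): 10 bp
  [55,63): 8 bp
  [63,71): 8 bp
  [71,79): 8 bp
  [79,84): 5 bp
  [84,94): 10 bp
  [94,98): 4 bp
  [98,107): 9 bp
  [107,119): 12 bp
  [119,133): 14 bp
  [133,141): 8 bp
  [141,157): 16 bp
  [157,163): 6 bp
  [163,176): 13 bp
  [176,197): 21 bp
  [197,201): 4 bp
  [201,208): 7 bp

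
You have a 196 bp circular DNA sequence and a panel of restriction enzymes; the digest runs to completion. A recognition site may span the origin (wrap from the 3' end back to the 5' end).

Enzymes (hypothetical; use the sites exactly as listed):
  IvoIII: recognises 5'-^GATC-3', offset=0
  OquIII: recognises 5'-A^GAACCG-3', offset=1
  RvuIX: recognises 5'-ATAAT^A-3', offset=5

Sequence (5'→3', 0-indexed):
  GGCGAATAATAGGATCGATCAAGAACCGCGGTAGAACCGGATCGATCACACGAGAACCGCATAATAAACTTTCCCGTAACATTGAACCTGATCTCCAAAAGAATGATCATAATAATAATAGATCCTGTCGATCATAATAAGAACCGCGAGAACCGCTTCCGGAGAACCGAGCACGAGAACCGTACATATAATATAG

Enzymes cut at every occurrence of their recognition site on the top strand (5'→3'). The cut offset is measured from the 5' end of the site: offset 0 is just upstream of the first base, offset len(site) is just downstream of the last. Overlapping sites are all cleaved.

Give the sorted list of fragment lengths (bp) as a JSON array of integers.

Scan for sites:
  IvoIII GATC/0: at [12, 16, 39, 43, 89, 104, 120, 129] ⇒ [12, 16, 39, 43, 89, 104, 120, 129]
  OquIII AGAACCG/1: at [21, 32, 52, 139, 148, 162, 175] ⇒ [22, 33, 53, 140, 149, 163, 176]
  RvuIX ATAATA/5: at [5, 60, 108, 111, 114, 133, 187] ⇒ [10, 65, 113, 116, 119, 138, 192]

All cut coordinates (distinct, sorted): [10, 12, 16, 22, 33, 39, 43, 53, 65, 89, 104, 113, 116, 119, 120, 129, 138, 140, 149, 163, 176, 192]

Fragments:
  10→12: 2 bp
  12→16: 4 bp
  16→22: 6 bp
  22→33: 11 bp
  33→39: 6 bp
  39→43: 4 bp
  43→53: 10 bp
  53→65: 12 bp
  65→89: 24 bp
  89→104: 15 bp
  104→113: 9 bp
  113→116: 3 bp
  116→119: 3 bp
  119→120: 1 bp
  120→129: 9 bp
  129→138: 9 bp
  138→140: 2 bp
  140→149: 9 bp
  149→163: 14 bp
  163→176: 13 bp
  176→192: 16 bp
  192→10 (wrap): 196-192+10 = 14 bp

[1,2,2,3,3,4,4,6,6,9,9,9,9,10,11,12,13,14,14,15,16,24]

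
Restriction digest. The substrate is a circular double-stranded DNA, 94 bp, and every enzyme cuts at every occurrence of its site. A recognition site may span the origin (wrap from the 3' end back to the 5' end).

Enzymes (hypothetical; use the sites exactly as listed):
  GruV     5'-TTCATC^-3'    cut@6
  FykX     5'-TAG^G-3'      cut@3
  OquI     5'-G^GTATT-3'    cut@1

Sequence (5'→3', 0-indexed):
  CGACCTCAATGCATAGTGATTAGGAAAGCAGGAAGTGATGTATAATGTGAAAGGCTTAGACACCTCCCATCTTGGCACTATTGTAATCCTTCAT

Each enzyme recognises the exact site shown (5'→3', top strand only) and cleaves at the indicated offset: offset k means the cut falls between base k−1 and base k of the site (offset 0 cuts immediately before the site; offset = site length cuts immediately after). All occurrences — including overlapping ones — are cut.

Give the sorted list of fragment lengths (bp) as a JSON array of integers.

Site scan:
  GruV (TTCATC, off=6): starts [89] → cuts [1]
  FykX (TAGG, off=3): starts [20] → cuts [23]
  OquI (GGTATT, off=1): no sites

All cut coordinates (distinct, sorted): [1, 23]

Fragment lengths:
  1→23: 22 bp
  23→1 (wrap): 94-23+1 = 72 bp

[22,72]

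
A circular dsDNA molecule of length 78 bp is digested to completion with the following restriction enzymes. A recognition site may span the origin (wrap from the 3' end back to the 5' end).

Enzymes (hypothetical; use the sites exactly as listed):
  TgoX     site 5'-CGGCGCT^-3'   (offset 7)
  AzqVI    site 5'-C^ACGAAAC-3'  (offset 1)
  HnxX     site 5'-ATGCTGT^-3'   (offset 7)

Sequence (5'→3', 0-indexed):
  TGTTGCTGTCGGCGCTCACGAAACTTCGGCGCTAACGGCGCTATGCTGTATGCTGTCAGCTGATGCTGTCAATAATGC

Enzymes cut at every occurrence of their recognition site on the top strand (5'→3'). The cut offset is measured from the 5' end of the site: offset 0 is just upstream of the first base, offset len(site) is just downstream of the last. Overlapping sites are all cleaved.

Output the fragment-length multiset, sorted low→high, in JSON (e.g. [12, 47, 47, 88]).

Scan for sites:
  TgoX (CGGCGCT, off=7): starts [9, 26, 35] → cuts [16, 33, 42]
  AzqVI (CACGAAAC, off=1): starts [16] → cuts [17]
  HnxX (ATGCTGT, off=7): starts [42, 49, 62, 74] → cuts [3, 49, 56, 69]

Pooled cuts: [3, 16, 17, 33, 42, 49, 56, 69]

Fragment lengths:
  3→16: 13 bp
  16→17: 1 bp
  17→33: 16 bp
  33→42: 9 bp
  42→49: 7 bp
  49→56: 7 bp
  56→69: 13 bp
  69→3 (wrap): 78-69+3 = 12 bp

[1,7,7,9,12,13,13,16]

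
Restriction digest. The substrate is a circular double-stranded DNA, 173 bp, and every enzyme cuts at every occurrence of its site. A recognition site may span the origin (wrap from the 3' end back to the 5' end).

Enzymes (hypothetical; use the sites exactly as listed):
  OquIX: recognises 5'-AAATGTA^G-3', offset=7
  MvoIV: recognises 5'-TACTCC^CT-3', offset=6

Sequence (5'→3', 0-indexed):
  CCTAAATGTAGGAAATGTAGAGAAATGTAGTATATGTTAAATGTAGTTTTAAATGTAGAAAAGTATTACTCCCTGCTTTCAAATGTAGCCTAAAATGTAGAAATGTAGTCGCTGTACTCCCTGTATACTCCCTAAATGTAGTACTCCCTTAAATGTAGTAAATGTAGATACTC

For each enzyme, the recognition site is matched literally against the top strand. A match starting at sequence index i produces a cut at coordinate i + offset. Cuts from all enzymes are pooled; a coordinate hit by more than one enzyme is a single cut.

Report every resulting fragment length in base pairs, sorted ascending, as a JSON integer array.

Scan for sites:
  OquIX (AAATGTAG, off=7): starts [3, 12, 22, 38, 50, 80, 92, 100, 133, 150, 159] → cuts [10, 19, 29, 45, 57, 87, 99, 107, 140, 157, 166]
  MvoIV (TACTCCCT, off=6): starts [66, 114, 125, 141, 168] → cuts [1, 72, 120, 131, 147]

All cut coordinates (distinct, sorted): [1, 10, 19, 29, 45, 57, 72, 87, 99, 107, 120, 131, 140, 147, 157, 166]

Fragments:
  1→10: 9 bp
  10→19: 9 bp
  19→29: 10 bp
  29→45: 16 bp
  45→57: 12 bp
  57→72: 15 bp
  72→87: 15 bp
  87→99: 12 bp
  99→107: 8 bp
  107→120: 13 bp
  120→131: 11 bp
  131→140: 9 bp
  140→147: 7 bp
  147→157: 10 bp
  157→166: 9 bp
  166→1 (wrap): 173-166+1 = 8 bp

[7,8,8,9,9,9,9,10,10,11,12,12,13,15,15,16]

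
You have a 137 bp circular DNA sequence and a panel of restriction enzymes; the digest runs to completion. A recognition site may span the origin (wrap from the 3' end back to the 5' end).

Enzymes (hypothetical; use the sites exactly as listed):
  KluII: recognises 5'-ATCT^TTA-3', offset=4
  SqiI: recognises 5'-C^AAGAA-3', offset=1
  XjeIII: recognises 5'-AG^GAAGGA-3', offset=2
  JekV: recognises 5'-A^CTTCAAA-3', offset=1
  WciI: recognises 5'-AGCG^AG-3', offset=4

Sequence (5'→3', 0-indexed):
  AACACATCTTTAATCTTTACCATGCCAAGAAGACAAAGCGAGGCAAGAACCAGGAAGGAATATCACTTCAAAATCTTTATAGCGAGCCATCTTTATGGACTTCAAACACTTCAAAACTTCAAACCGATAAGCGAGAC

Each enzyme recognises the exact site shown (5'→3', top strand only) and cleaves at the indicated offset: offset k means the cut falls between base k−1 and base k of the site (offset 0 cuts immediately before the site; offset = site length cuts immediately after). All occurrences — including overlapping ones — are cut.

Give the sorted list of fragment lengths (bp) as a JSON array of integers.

[4,7,7,8,8,8,9,9,10,11,12,13,14,17]

Site scan:
  KluII ATCTTTA/4: at [5, 12, 72, 88] ⇒ [9, 16, 76, 92]
  SqiI CAAGAA/1: at [25, 43] ⇒ [26, 44]
  XjeIII AGGAAGGA/2: at [51] ⇒ [53]
  JekV ACTTCAAA/1: at [64, 98, 107, 115] ⇒ [65, 99, 108, 116]
  WciI AGCGAG/4: at [36, 80, 129] ⇒ [40, 84, 133]

All cut coordinates (distinct, sorted): [9, 16, 26, 40, 44, 53, 65, 76, 84, 92, 99, 108, 116, 133]

Fragment lengths:
  9→16: 7 bp
  16→26: 10 bp
  26→40: 14 bp
  40→44: 4 bp
  44→53: 9 bp
  53→65: 12 bp
  65→76: 11 bp
  76→84: 8 bp
  84→92: 8 bp
  92→99: 7 bp
  99→108: 9 bp
  108→116: 8 bp
  116→133: 17 bp
  133→9 (wrap): 137-133+9 = 13 bp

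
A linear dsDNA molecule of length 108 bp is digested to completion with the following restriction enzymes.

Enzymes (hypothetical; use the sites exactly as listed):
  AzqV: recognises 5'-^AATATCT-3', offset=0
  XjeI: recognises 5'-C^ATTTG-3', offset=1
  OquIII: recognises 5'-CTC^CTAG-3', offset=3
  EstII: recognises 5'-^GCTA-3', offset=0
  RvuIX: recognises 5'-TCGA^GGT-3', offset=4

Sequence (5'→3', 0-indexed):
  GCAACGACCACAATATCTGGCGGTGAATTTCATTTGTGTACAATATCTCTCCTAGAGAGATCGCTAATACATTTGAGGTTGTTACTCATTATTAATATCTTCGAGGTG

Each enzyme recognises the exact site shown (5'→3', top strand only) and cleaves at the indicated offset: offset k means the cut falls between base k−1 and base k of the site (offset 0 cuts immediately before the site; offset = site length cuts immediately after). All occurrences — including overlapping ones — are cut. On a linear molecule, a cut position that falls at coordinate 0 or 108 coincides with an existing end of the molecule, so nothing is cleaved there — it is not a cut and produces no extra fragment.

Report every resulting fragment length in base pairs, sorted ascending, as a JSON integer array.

[4,8,10,10,11,11,11,20,23]

Site scan:
  AzqV AATATCT/0: at [11, 41, 93] ⇒ [11, 41, 93]
  XjeI CATTTG/1: at [30, 69] ⇒ [31, 70]
  OquIII CTCCTAG/3: at [48] ⇒ [51]
  EstII GCTA/0: at [62] ⇒ [62]
  RvuIX TCGAGGT/4: at [100] ⇒ [104]

Pooled cuts: [11, 31, 41, 51, 62, 70, 93, 104]

Fragments:
  [0,11): 11 bp
  [11,31): 20 bp
  [31,41): 10 bp
  [41,51): 10 bp
  [51,62): 11 bp
  [62,70): 8 bp
  [70,93): 23 bp
  [93,104): 11 bp
  [104,108): 4 bp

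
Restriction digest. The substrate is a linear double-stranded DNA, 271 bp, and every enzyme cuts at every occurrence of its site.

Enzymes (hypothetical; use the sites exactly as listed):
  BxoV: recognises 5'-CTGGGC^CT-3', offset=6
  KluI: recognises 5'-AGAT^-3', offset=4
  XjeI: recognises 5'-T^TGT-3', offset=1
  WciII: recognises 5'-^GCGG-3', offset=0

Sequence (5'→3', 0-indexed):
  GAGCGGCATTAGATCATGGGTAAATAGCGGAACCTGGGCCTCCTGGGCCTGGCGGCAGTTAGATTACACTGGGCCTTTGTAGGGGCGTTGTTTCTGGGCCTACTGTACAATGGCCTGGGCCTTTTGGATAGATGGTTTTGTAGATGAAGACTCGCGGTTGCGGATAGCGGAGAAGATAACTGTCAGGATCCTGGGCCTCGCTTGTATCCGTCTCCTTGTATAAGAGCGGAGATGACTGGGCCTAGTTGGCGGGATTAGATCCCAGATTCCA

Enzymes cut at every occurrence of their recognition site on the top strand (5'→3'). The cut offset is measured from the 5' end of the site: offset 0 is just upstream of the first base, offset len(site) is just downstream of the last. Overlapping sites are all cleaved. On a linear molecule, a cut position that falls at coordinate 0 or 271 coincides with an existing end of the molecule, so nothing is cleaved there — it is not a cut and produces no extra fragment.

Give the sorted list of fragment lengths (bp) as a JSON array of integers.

Site scan:
  BxoV (CTGGGCCT, off=6): starts [33, 42, 68, 93, 114, 190, 235] → cuts [39, 48, 74, 99, 120, 196, 241]
  KluI (AGAT, off=4): starts [10, 60, 129, 141, 173, 229, 256, 263] → cuts [14, 64, 133, 145, 177, 233, 260, 267]
  XjeI (TTGT, off=1): starts [76, 87, 137, 201, 215] → cuts [77, 88, 138, 202, 216]
  WciII (GCGG, off=0): starts [2, 26, 51, 153, 159, 166, 225, 248] → cuts [2, 26, 51, 153, 159, 166, 225, 248]

All cut coordinates (distinct, sorted): [2, 14, 26, 39, 48, 51, 64, 74, 77, 88, 99, 120, 133, 138, 145, 153, 159, 166, 177, 196, 202, 216, 225, 233, 241, 248, 260, 267]

Fragments:
  [0,2): 2 bp
  [2,14): 12 bp
  [14,26): 12 bp
  [26,39): 13 bp
  [39,48): 9 bp
  [48,51): 3 bp
  [51,64): 13 bp
  [64,74): 10 bp
  [74,77): 3 bp
  [77,88): 11 bp
  [88,99): 11 bp
  [99,120): 21 bp
  [120,133): 13 bp
  [133,138): 5 bp
  [138,145): 7 bp
  [145,153): 8 bp
  [153,159): 6 bp
  [159,166): 7 bp
  [166,177): 11 bp
  [177,196): 19 bp
  [196,202): 6 bp
  [202,216): 14 bp
  [216,225): 9 bp
  [225,233): 8 bp
  [233,241): 8 bp
  [241,248): 7 bp
  [248,260): 12 bp
  [260,267): 7 bp
  [267,271): 4 bp

[2,3,3,4,5,6,6,7,7,7,7,8,8,8,9,9,10,11,11,11,12,12,12,13,13,13,14,19,21]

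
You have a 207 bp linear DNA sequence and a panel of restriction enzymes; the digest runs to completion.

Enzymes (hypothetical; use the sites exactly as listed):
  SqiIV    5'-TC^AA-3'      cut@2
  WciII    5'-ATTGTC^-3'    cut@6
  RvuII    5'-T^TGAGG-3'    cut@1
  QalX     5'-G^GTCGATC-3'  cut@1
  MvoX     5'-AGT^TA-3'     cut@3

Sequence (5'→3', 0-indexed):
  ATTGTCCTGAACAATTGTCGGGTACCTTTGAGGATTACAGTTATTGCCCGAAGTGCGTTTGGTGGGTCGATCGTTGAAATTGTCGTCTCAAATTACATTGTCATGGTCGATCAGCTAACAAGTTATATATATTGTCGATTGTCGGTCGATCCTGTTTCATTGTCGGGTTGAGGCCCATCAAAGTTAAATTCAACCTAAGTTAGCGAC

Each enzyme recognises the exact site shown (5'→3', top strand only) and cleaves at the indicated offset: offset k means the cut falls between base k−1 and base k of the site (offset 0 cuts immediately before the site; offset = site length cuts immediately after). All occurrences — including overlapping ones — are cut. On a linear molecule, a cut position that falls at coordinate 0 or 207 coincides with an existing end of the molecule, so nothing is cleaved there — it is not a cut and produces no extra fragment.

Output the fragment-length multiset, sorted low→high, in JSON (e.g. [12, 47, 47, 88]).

[1,3,4,5,5,6,7,7,7,9,9,11,13,13,13,13,18,19,20,24]

Per-enzyme occurrences:
  SqiIV (TCAA, off=2): starts [87, 177, 189] → cuts [89, 179, 191]
  WciII (ATTGTC, off=6): starts [0, 13, 78, 96, 130, 137, 158] → cuts [6, 19, 84, 102, 136, 143, 164]
  RvuII (TTGAGG, off=1): starts [27, 167] → cuts [28, 168]
  QalX (GGTCGATC, off=1): starts [64, 104, 143] → cuts [65, 105, 144]
  MvoX (AGTTA, off=3): starts [38, 120, 181, 197] → cuts [41, 123, 184, 200]

All cut coordinates (distinct, sorted): [6, 19, 28, 41, 65, 84, 89, 102, 105, 123, 136, 143, 144, 164, 168, 179, 184, 191, 200]

Fragment lengths:
  [0,6): 6 bp
  [6,19): 13 bp
  [19,28): 9 bp
  [28,41): 13 bp
  [41,65): 24 bp
  [65,84): 19 bp
  [84,89): 5 bp
  [89,102): 13 bp
  [102,105): 3 bp
  [105,123): 18 bp
  [123,136): 13 bp
  [136,143): 7 bp
  [143,144): 1 bp
  [144,164): 20 bp
  [164,168): 4 bp
  [168,179): 11 bp
  [179,184): 5 bp
  [184,191): 7 bp
  [191,200): 9 bp
  [200,207): 7 bp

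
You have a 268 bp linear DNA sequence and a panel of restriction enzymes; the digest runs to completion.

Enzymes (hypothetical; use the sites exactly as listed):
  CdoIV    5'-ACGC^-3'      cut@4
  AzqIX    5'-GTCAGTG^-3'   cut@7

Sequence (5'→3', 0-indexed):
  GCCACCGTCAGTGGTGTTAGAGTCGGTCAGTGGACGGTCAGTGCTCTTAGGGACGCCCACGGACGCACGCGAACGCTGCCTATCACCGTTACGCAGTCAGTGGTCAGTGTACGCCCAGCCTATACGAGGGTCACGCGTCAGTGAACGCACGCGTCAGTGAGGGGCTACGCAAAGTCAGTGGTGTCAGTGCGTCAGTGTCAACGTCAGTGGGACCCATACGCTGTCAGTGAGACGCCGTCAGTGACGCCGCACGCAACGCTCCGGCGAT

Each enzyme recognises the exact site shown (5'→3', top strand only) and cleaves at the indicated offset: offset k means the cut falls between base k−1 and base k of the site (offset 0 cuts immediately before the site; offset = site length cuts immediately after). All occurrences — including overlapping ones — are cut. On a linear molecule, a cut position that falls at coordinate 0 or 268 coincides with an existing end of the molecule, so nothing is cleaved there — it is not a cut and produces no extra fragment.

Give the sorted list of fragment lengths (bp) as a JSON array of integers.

Site scan:
  CdoIV ACGC/4: at [52, 62, 66, 72, 90, 110, 132, 144, 148, 166, 217, 231, 243, 250, 255] ⇒ [56, 66, 70, 76, 94, 114, 136, 148, 152, 170, 221, 235, 247, 254, 259]
  AzqIX GTCAGTG/7: at [6, 25, 36, 95, 102, 136, 152, 173, 182, 190, 202, 222, 236] ⇒ [13, 32, 43, 102, 109, 143, 159, 180, 189, 197, 209, 229, 243]

All cut coordinates (distinct, sorted): [13, 32, 43, 56, 66, 70, 76, 94, 102, 109, 114, 136, 143, 148, 152, 159, 170, 180, 189, 197, 209, 221, 229, 235, 243, 247, 254, 259]

Fragment lengths:
  [0,13): 13 bp
  [13,32): 19 bp
  [32,43): 11 bp
  [43,56): 13 bp
  [56,66): 10 bp
  [66,70): 4 bp
  [70,76): 6 bp
  [76,94): 18 bp
  [94,102): 8 bp
  [102,109): 7 bp
  [109,114): 5 bp
  [114,136): 22 bp
  [136,143): 7 bp
  [143,148): 5 bp
  [148,152): 4 bp
  [152,159): 7 bp
  [159,170): 11 bp
  [170,180): 10 bp
  [180,189): 9 bp
  [189,197): 8 bp
  [197,209): 12 bp
  [209,221): 12 bp
  [221,229): 8 bp
  [229,235): 6 bp
  [235,243): 8 bp
  [243,247): 4 bp
  [247,254): 7 bp
  [254,259): 5 bp
  [259,268): 9 bp

[4,4,4,5,5,5,6,6,7,7,7,7,8,8,8,8,9,9,10,10,11,11,12,12,13,13,18,19,22]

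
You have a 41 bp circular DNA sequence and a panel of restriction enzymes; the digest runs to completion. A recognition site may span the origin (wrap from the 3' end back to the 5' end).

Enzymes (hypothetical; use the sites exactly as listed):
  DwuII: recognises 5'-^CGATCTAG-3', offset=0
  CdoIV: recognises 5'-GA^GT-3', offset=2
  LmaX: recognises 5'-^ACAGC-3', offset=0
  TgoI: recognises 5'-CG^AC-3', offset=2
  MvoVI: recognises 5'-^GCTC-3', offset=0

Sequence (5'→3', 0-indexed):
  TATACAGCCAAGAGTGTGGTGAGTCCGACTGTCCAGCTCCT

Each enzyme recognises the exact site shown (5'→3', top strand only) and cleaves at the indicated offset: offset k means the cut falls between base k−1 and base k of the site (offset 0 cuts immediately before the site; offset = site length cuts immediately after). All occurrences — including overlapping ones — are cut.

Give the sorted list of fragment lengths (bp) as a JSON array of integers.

[5,8,9,9,10]

Per-enzyme occurrences:
  DwuII (CGATCTAG, off=0): no sites
  CdoIV (GAGT, off=2): starts [11, 20] → cuts [13, 22]
  LmaX (ACAGC, off=0): starts [3] → cuts [3]
  TgoI (CGAC, off=2): starts [25] → cuts [27]
  MvoVI (GCTC, off=0): starts [35] → cuts [35]

All cut coordinates (distinct, sorted): [3, 13, 22, 27, 35]

Fragment lengths:
  3→13: 10 bp
  13→22: 9 bp
  22→27: 5 bp
  27→35: 8 bp
  35→3 (wrap): 41-35+3 = 9 bp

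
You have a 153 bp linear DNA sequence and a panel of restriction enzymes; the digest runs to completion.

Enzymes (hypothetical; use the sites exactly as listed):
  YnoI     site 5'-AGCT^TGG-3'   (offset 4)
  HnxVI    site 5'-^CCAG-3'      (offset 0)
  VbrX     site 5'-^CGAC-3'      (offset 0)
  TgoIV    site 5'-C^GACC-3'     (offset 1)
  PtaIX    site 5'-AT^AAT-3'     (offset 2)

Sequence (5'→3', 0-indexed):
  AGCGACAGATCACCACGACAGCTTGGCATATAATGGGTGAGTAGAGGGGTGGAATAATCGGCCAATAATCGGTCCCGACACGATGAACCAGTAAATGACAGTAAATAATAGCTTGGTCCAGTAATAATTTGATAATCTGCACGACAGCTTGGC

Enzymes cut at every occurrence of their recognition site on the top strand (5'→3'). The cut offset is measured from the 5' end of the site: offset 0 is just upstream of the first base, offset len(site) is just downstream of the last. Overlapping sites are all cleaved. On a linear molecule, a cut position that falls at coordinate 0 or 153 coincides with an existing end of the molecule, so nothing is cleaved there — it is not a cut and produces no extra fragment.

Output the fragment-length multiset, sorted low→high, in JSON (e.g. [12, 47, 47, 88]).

Scan for sites:
  YnoI AGCTTGG/4: at [19, 109, 145] ⇒ [23, 113, 149]
  HnxVI CCAG/0: at [87, 117] ⇒ [87, 117]
  VbrX CGAC/0: at [2, 15, 75, 141] ⇒ [2, 15, 75, 141]
  TgoIV (CGACC, off=1): no sites
  PtaIX ATAAT/2: at [29, 53, 64, 104, 123, 131] ⇒ [31, 55, 66, 106, 125, 133]

All cut coordinates (distinct, sorted): [2, 15, 23, 31, 55, 66, 75, 87, 106, 113, 117, 125, 133, 141, 149]

Fragment lengths:
  [0,2): 2 bp
  [2,15): 13 bp
  [15,23): 8 bp
  [23,31): 8 bp
  [31,55): 24 bp
  [55,66): 11 bp
  [66,75): 9 bp
  [75,87): 12 bp
  [87,106): 19 bp
  [106,113): 7 bp
  [113,117): 4 bp
  [117,125): 8 bp
  [125,133): 8 bp
  [133,141): 8 bp
  [141,149): 8 bp
  [149,153): 4 bp

[2,4,4,7,8,8,8,8,8,8,9,11,12,13,19,24]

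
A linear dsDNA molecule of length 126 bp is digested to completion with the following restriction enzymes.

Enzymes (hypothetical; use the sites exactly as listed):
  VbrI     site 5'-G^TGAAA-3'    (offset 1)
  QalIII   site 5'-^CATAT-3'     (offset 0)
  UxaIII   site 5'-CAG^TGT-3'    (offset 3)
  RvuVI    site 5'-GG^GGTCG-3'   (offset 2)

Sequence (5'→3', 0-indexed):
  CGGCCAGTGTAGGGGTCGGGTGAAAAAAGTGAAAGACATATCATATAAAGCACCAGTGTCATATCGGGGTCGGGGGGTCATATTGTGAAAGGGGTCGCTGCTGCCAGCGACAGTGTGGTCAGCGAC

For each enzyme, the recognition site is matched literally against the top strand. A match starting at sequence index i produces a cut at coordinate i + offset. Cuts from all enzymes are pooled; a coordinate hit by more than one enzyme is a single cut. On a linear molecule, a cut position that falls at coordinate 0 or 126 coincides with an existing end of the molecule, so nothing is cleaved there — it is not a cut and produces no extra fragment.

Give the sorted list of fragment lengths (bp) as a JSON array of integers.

[3,5,6,7,7,7,7,7,8,9,11,13,15,21]

Scan for sites:
  VbrI GTGAAA/1: at [19, 28, 84] ⇒ [20, 29, 85]
  QalIII CATAT/0: at [36, 41, 59, 78] ⇒ [36, 41, 59, 78]
  UxaIII CAGTGT/3: at [4, 53, 110] ⇒ [7, 56, 113]
  RvuVI GGGGTCG/2: at [11, 65, 90] ⇒ [13, 67, 92]

All cut coordinates (distinct, sorted): [7, 13, 20, 29, 36, 41, 56, 59, 67, 78, 85, 92, 113]

Fragment lengths:
  [0,7): 7 bp
  [7,13): 6 bp
  [13,20): 7 bp
  [20,29): 9 bp
  [29,36): 7 bp
  [36,41): 5 bp
  [41,56): 15 bp
  [56,59): 3 bp
  [59,67): 8 bp
  [67,78): 11 bp
  [78,85): 7 bp
  [85,92): 7 bp
  [92,113): 21 bp
  [113,126): 13 bp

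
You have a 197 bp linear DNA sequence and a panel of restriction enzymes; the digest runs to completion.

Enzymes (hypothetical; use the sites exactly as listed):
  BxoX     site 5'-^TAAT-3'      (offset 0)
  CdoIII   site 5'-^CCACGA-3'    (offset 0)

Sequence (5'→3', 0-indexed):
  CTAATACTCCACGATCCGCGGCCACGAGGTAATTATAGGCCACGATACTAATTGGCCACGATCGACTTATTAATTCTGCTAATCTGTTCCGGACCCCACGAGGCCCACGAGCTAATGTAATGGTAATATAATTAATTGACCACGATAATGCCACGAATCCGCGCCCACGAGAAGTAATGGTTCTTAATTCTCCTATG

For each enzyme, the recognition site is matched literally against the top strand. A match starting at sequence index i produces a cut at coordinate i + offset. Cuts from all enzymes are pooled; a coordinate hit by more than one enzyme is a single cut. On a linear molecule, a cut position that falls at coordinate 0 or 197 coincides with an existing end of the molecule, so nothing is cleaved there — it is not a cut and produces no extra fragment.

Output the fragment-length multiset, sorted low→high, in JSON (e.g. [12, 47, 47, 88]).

[1,4,5,5,5,6,6,7,7,7,8,8,9,9,9,10,10,10,13,13,14,15,16]

Site scan:
  BxoX TAAT/0: at [1, 29, 48, 70, 79, 112, 117, 123, 128, 132, 145, 174, 184] ⇒ [1, 29, 48, 70, 79, 112, 117, 123, 128, 132, 145, 174, 184]
  CdoIII CCACGA/0: at [8, 21, 39, 55, 95, 104, 139, 150, 164] ⇒ [8, 21, 39, 55, 95, 104, 139, 150, 164]

Pooled cuts: [1, 8, 21, 29, 39, 48, 55, 70, 79, 95, 104, 112, 117, 123, 128, 132, 139, 145, 150, 164, 174, 184]

Fragment lengths:
  [0,1): 1 bp
  [1,8): 7 bp
  [8,21): 13 bp
  [21,29): 8 bp
  [29,39): 10 bp
  [39,48): 9 bp
  [48,55): 7 bp
  [55,70): 15 bp
  [70,79): 9 bp
  [79,95): 16 bp
  [95,104): 9 bp
  [104,112): 8 bp
  [112,117): 5 bp
  [117,123): 6 bp
  [123,128): 5 bp
  [128,132): 4 bp
  [132,139): 7 bp
  [139,145): 6 bp
  [145,150): 5 bp
  [150,164): 14 bp
  [164,174): 10 bp
  [174,184): 10 bp
  [184,197): 13 bp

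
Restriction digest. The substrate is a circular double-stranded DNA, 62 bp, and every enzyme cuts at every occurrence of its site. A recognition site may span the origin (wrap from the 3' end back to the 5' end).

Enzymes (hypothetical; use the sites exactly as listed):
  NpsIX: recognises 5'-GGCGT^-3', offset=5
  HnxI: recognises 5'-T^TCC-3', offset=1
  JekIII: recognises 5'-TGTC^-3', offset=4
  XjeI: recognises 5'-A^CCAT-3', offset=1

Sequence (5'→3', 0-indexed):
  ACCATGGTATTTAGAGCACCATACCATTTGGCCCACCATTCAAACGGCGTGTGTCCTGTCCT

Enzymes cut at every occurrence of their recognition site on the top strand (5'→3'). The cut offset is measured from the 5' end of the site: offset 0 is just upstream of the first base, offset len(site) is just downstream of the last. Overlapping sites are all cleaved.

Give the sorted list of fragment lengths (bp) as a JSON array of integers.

Site scan:
  NpsIX GGCGT/5: at [45] ⇒ [50]
  HnxI (TTCC, off=1): no sites
  JekIII TGTC/4: at [51, 56] ⇒ [55, 60]
  XjeI ACCAT/1: at [0, 17, 22, 34] ⇒ [1, 18, 23, 35]

Pooled cuts: [1, 18, 23, 35, 50, 55, 60]

Fragments:
  1→18: 17 bp
  18→23: 5 bp
  23→35: 12 bp
  35→50: 15 bp
  50→55: 5 bp
  55→60: 5 bp
  60→1 (wrap): 62-60+1 = 3 bp

[3,5,5,5,12,15,17]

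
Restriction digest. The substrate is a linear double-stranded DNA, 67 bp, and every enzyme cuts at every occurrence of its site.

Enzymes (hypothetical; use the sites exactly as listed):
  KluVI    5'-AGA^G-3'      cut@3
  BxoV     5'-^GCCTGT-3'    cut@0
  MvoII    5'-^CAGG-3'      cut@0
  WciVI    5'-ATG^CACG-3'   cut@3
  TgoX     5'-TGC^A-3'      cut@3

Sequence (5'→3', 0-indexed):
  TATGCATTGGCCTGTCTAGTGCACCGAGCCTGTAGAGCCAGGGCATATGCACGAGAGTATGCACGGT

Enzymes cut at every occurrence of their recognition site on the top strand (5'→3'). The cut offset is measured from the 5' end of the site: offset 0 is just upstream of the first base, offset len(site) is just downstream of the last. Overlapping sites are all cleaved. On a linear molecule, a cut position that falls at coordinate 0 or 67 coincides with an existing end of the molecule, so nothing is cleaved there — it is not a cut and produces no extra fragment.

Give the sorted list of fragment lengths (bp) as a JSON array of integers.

Scan for sites:
  KluVI AGAG/3: at [33, 53] ⇒ [36, 56]
  BxoV GCCTGT/0: at [9, 27] ⇒ [9, 27]
  MvoII CAGG/0: at [38] ⇒ [38]
  WciVI ATGCACG/3: at [46, 58] ⇒ [49, 61]
  TgoX TGCA/3: at [2, 19, 47, 59] ⇒ [5, 22, 50, 62]

All cut coordinates (distinct, sorted): [5, 9, 22, 27, 36, 38, 49, 50, 56, 61, 62]

Fragment lengths:
  [0,5): 5 bp
  [5,9): 4 bp
  [9,22): 13 bp
  [22,27): 5 bp
  [27,36): 9 bp
  [36,38): 2 bp
  [38,49): 11 bp
  [49,50): 1 bp
  [50,56): 6 bp
  [56,61): 5 bp
  [61,62): 1 bp
  [62,67): 5 bp

[1,1,2,4,5,5,5,5,6,9,11,13]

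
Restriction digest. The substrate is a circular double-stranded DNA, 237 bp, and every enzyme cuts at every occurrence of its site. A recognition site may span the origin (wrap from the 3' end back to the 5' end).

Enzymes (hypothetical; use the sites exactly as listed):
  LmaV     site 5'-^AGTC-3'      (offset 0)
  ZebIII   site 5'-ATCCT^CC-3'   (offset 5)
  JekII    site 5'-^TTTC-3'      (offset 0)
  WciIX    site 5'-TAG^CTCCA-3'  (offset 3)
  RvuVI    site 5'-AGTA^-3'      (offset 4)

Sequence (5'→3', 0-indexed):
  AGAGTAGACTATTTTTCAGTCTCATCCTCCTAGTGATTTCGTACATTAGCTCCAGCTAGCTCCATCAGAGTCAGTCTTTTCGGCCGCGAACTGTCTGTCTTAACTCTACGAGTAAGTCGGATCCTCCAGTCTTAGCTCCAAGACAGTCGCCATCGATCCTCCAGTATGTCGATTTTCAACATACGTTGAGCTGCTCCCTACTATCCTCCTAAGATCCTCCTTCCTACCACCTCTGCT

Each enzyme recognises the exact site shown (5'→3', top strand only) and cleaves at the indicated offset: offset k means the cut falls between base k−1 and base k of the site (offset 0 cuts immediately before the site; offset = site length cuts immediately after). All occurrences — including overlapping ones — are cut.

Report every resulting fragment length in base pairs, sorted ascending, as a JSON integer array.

Per-enzyme occurrences:
  LmaV (AGTC, off=0): starts [17, 68, 72, 114, 127, 144] → cuts [17, 68, 72, 114, 127, 144]
  ZebIII (ATCCTCC, off=5): starts [23, 120, 155, 202, 213] → cuts [28, 125, 160, 207, 218]
  JekII (TTTC, off=0): starts [13, 36, 77, 173] → cuts [13, 36, 77, 173]
  WciIX (TAGCTCCA, off=3): starts [46, 56, 132] → cuts [49, 59, 135]
  RvuVI (AGTA, off=4): starts [2, 110, 162] → cuts [6, 114, 166]

Pooled cuts: [6, 13, 17, 28, 36, 49, 59, 68, 72, 77, 114, 125, 127, 135, 144, 160, 166, 173, 207, 218]

Fragments:
  6→13: 7 bp
  13→17: 4 bp
  17→28: 11 bp
  28→36: 8 bp
  36→49: 13 bp
  49→59: 10 bp
  59→68: 9 bp
  68→72: 4 bp
  72→77: 5 bp
  77→114: 37 bp
  114→125: 11 bp
  125→127: 2 bp
  127→135: 8 bp
  135→144: 9 bp
  144→160: 16 bp
  160→166: 6 bp
  166→173: 7 bp
  173→207: 34 bp
  207→218: 11 bp
  218→6 (wrap): 237-218+6 = 25 bp

[2,4,4,5,6,7,7,8,8,9,9,10,11,11,11,13,16,25,34,37]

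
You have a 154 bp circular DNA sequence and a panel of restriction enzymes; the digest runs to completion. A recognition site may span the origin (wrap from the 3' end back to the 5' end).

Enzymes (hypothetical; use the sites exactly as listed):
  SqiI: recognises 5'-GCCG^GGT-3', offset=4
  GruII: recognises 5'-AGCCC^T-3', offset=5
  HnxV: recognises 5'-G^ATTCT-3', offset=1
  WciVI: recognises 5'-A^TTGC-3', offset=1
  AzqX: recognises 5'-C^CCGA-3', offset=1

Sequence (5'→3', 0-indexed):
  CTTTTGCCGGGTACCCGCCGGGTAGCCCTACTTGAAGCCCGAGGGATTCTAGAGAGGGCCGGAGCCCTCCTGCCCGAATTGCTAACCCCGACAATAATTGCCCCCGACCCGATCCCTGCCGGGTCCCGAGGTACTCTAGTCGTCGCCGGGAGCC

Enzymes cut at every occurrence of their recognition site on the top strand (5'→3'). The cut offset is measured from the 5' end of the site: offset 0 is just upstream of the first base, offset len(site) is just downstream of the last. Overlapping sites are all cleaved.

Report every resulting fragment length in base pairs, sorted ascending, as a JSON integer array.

Scan for sites:
  SqiI (GCCGGGT, off=4): starts [5, 16, 117] → cuts [9, 20, 121]
  GruII (AGCCCT, off=5): starts [23, 62, 150] → cuts [1, 28, 67]
  HnxV (GATTCT, off=1): starts [44] → cuts [45]
  WciVI (ATTGC, off=1): starts [77, 96] → cuts [78, 97]
  AzqX (CCCGA, off=1): starts [37, 72, 86, 102, 107, 124] → cuts [38, 73, 87, 103, 108, 125]

All cut coordinates (distinct, sorted): [1, 9, 20, 28, 38, 45, 67, 73, 78, 87, 97, 103, 108, 121, 125]

Fragments:
  1→9: 8 bp
  9→20: 11 bp
  20→28: 8 bp
  28→38: 10 bp
  38→45: 7 bp
  45→67: 22 bp
  67→73: 6 bp
  73→78: 5 bp
  78→87: 9 bp
  87→97: 10 bp
  97→103: 6 bp
  103→108: 5 bp
  108→121: 13 bp
  121→125: 4 bp
  125→1 (wrap): 154-125+1 = 30 bp

[4,5,5,6,6,7,8,8,9,10,10,11,13,22,30]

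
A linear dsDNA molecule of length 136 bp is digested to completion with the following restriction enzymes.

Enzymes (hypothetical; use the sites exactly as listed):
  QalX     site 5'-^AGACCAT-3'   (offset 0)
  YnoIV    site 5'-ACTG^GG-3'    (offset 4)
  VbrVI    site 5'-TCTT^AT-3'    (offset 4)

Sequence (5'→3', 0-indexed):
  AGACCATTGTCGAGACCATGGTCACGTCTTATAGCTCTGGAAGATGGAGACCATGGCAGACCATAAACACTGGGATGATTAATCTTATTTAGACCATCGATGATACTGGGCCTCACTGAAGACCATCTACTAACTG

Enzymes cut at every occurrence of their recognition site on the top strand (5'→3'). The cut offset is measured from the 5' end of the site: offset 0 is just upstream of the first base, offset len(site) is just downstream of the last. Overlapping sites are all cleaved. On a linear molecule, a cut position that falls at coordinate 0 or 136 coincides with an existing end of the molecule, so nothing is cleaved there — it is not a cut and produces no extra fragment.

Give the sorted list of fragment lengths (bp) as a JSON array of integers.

Scan for sites:
  QalX AGACCAT/0: at [0, 12, 47, 57, 90, 119] ⇒ [12, 47, 57, 90, 119] (position 0 is a terminus of the linear molecule — no cut)
  YnoIV ACTGGG/4: at [68, 104] ⇒ [72, 108]
  VbrVI TCTTAT/4: at [26, 82] ⇒ [30, 86]

All cut coordinates (distinct, sorted): [12, 30, 47, 57, 72, 86, 90, 108, 119]

Fragment lengths:
  [0,12): 12 bp
  [12,30): 18 bp
  [30,47): 17 bp
  [47,57): 10 bp
  [57,72): 15 bp
  [72,86): 14 bp
  [86,90): 4 bp
  [90,108): 18 bp
  [108,119): 11 bp
  [119,136): 17 bp

[4,10,11,12,14,15,17,17,18,18]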